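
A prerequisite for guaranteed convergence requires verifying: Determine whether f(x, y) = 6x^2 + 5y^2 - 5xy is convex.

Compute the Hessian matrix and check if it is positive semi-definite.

f(x,y) = 6x^2 + 5y^2 - 5xy
Hessian H = [[12, -5], [-5, 10]]
trace(H) = 22, det(H) = 95
Eigenvalues: (22 +/- sqrt(104)) / 2 = 16.1, 5.901
Since both eigenvalues > 0, f is convex.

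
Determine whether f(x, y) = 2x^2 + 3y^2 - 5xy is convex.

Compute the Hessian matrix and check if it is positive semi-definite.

f(x,y) = 2x^2 + 3y^2 - 5xy
Hessian H = [[4, -5], [-5, 6]]
trace(H) = 10, det(H) = -1
Eigenvalues: (10 +/- sqrt(104)) / 2 = 10.1, -0.09902
Since not both eigenvalues positive, f is neither convex nor concave.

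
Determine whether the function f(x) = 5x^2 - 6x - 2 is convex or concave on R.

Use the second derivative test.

f(x) = 5x^2 - 6x - 2
f'(x) = 10x - 6
f''(x) = 10
Since f''(x) = 10 > 0 for all x, f is convex on R.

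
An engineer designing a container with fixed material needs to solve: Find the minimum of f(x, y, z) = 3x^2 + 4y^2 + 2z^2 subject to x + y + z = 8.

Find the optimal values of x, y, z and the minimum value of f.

Using Lagrange multipliers on f = 3x^2 + 4y^2 + 2z^2 with constraint x + y + z = 8:
Conditions: 2*3*x = lambda, 2*4*y = lambda, 2*2*z = lambda
So x = lambda/6, y = lambda/8, z = lambda/4
Substituting into constraint: lambda * (13/24) = 8
lambda = 192/13
x = 32/13, y = 24/13, z = 48/13
Minimum value = 768/13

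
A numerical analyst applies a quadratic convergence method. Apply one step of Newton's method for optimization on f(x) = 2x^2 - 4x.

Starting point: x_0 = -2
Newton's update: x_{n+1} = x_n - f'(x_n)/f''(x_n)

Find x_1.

f(x) = 2x^2 - 4x
f'(x) = 4x + (-4), f''(x) = 4
Newton step: x_1 = x_0 - f'(x_0)/f''(x_0)
f'(-2) = -12
x_1 = -2 - -12/4 = 1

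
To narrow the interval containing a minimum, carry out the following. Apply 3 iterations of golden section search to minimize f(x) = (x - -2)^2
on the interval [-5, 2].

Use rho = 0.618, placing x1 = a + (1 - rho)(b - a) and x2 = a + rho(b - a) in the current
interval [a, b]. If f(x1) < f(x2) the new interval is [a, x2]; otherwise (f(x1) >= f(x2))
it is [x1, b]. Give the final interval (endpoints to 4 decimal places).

Golden section search for min of f(x) = (x - -2)^2 on [-5, 2].
Each step: x1 = a + (1 - rho)(b - a), x2 = a + rho(b - a); if f(x1) < f(x2) keep [a, x2], otherwise keep [x1, b].
Step 1: [-5.0000, 2.0000], x1=-2.3260 (f=0.1063), x2=-0.6740 (f=1.7583); f(x1) < f(x2) => keep [-5.0000, -0.6740]
Step 2: [-5.0000, -0.6740], x1=-3.3475 (f=1.8157), x2=-2.3265 (f=0.1066); f(x1) > f(x2) => keep [-3.3475, -0.6740]
Step 3: [-3.3475, -0.6740], x1=-2.3262 (f=0.1064), x2=-1.6953 (f=0.0929); f(x1) > f(x2) => keep [-2.3262, -0.6740]
Final interval: [-2.3262, -0.6740]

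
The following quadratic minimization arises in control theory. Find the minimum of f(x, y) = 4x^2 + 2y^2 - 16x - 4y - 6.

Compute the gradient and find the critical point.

f(x,y) = 4x^2 + 2y^2 - 16x - 4y - 6
df/dx = 8x + (-16) = 0  =>  x = 2
df/dy = 4y + (-4) = 0  =>  y = 1
f(2, 1) = 4*(2)^2 + 2*(1)^2 + -16*(2) + -4*(1) + -6 = -24
Hessian is diagonal with entries 8, 4 > 0, so this is a minimum.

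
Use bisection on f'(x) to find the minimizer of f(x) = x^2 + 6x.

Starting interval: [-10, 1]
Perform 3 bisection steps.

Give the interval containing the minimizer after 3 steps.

Finding critical point of f(x) = x^2 + 6x using bisection on f'(x) = 2x + 6.
f'(x) = 0 when x = -3.
Starting interval: [-10, 1]
Step 1: mid = -9/2, f'(mid) = -3, new interval = [-9/2, 1]
Step 2: mid = -7/4, f'(mid) = 5/2, new interval = [-9/2, -7/4]
Step 3: mid = -25/8, f'(mid) = -1/4, new interval = [-25/8, -7/4]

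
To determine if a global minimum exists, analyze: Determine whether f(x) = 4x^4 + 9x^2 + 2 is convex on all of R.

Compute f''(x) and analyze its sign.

f(x) = 4x^4 + 9x^2 + 2
f'(x) = 16x^3 + 18x
f''(x) = 48x^2 + 18
f''(x) = 48x^2 + 18 >= 18 > 0 for all x
Therefore, f is convex on R.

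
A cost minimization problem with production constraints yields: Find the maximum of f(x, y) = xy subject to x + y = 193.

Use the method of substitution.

Substitute y = 193 - x into f(x,y) = xy:
g(x) = x(193 - x) = 193x - x^2
g'(x) = 193 - 2x = 0  =>  x = 193/2
y = 193 - 193/2 = 193/2
Maximum value = (193/2) * (193/2) = 37249/4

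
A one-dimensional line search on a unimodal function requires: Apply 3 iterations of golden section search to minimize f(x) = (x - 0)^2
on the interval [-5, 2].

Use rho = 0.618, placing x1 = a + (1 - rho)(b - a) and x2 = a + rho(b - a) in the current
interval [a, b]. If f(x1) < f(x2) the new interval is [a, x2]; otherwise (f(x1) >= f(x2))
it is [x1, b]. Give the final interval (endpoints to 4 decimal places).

Golden section search for min of f(x) = (x - 0)^2 on [-5, 2].
Each step: x1 = a + (1 - rho)(b - a), x2 = a + rho(b - a); if f(x1) < f(x2) keep [a, x2], otherwise keep [x1, b].
Step 1: [-5.0000, 2.0000], x1=-2.3260 (f=5.4103), x2=-0.6740 (f=0.4543); f(x1) > f(x2) => keep [-2.3260, 2.0000]
Step 2: [-2.3260, 2.0000], x1=-0.6735 (f=0.4536), x2=0.3475 (f=0.1207); f(x1) > f(x2) => keep [-0.6735, 2.0000]
Step 3: [-0.6735, 2.0000], x1=0.3478 (f=0.1210), x2=0.9787 (f=0.9579); f(x1) < f(x2) => keep [-0.6735, 0.9787]
Final interval: [-0.6735, 0.9787]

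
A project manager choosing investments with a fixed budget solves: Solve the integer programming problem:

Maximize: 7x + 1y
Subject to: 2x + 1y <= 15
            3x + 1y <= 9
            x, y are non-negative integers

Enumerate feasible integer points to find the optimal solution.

Constraint 1: 2x + 1y <= 15
Constraint 2: 3x + 1y <= 9
Feasible x range (need y >= 0): 0 <= x <= min(15/2, 9/3) => x in {0, ..., 3}.
Enumerate feasible integer points row by row (the coefficient of y is 1 > 0, so for each x the largest feasible y gives the best value):
  x = 0: y <= min((15 - 2*0)/1, (9 - 3*0)/1) => y in {0, ..., 9}; best 7*0 + 1*9 = 9
  x = 1: y <= min((15 - 2*1)/1, (9 - 3*1)/1) => y in {0, ..., 6}; best 7*1 + 1*6 = 13
  x = 2: y <= min((15 - 2*2)/1, (9 - 3*2)/1) => y in {0, ..., 3}; best 7*2 + 1*3 = 17
  x = 3: y <= min((15 - 2*3)/1, (9 - 3*3)/1) => y in {0}; best 7*3 + 1*0 = 21
The maximum 7x + 1y = 21 is achieved at x = 3, y = 0.
Check: 2*3 + 1*0 = 6 <= 15 and 3*3 + 1*0 = 9 <= 9.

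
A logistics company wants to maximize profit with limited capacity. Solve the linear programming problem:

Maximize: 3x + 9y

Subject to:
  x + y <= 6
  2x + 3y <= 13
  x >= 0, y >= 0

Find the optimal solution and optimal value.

Feasible vertices: (0, 0), (0, 13/3), (5, 1), (6, 0)
Objective 3x + 9y at each:
  (0, 0): 0
  (0, 13/3): 39
  (5, 1): 24
  (6, 0): 18
Maximum is 39 at (0, 13/3).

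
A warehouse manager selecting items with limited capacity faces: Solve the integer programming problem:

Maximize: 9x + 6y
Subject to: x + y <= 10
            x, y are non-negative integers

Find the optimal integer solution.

Objective: 9x + 6y, constraint: x + y <= 10
Coefficient of x is 9 >= coefficient of y is 6, so allocate the entire budget to x.
Optimal: x = 10, y = 0, value = 90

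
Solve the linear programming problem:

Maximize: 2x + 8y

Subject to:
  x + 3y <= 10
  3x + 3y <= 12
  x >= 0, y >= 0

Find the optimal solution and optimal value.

Feasible vertices: (0, 0), (0, 10/3), (1, 3), (4, 0)
Objective 2x + 8y at each:
  (0, 0): 0
  (0, 10/3): 80/3
  (1, 3): 26
  (4, 0): 8
Maximum is 80/3 at (0, 10/3).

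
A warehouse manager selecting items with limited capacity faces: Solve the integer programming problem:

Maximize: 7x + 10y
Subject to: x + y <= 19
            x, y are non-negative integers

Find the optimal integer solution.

Objective: 7x + 10y, constraint: x + y <= 19
Coefficient of y is 10 > coefficient of x is 7, so allocate the entire budget to y.
Optimal: x = 0, y = 19, value = 190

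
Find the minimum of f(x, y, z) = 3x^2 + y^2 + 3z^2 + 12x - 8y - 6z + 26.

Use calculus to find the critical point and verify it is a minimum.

f(x,y,z) = 3x^2 + y^2 + 3z^2 + 12x - 8y - 6z + 26
df/dx = 6x + (12) = 0 => x = -2
df/dy = 2y + (-8) = 0 => y = 4
df/dz = 6z + (-6) = 0 => z = 1
f(-2,4,1) = 3*(-2)^2 + 1*(4)^2 + 3*(1)^2 + 12*(-2) + -8*(4) + -6*(1) + 26 = -5
Hessian is diagonal with entries 6, 2, 6 > 0, confirmed minimum.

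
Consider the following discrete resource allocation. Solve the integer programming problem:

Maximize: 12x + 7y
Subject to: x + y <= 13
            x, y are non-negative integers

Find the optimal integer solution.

Objective: 12x + 7y, constraint: x + y <= 13
Coefficient of x is 12 >= coefficient of y is 7, so allocate the entire budget to x.
Optimal: x = 13, y = 0, value = 156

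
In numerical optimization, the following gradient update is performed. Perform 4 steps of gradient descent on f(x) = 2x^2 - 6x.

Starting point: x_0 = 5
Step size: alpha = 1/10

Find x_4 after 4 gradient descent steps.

f(x) = 2x^2 - 6x, f'(x) = 4x + (-6)
Step 1: f'(5) = 14, x_1 = 5 - 1/10 * 14 = 18/5
Step 2: f'(18/5) = 42/5, x_2 = 18/5 - 1/10 * 42/5 = 69/25
Step 3: f'(69/25) = 126/25, x_3 = 69/25 - 1/10 * 126/25 = 282/125
Step 4: f'(282/125) = 378/125, x_4 = 282/125 - 1/10 * 378/125 = 1221/625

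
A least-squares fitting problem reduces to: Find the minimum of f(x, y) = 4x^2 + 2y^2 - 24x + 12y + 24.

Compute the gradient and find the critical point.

f(x,y) = 4x^2 + 2y^2 - 24x + 12y + 24
df/dx = 8x + (-24) = 0  =>  x = 3
df/dy = 4y + (12) = 0  =>  y = -3
f(3, -3) = 4*(3)^2 + 2*(-3)^2 + -24*(3) + 12*(-3) + 24 = -30
Hessian is diagonal with entries 8, 4 > 0, so this is a minimum.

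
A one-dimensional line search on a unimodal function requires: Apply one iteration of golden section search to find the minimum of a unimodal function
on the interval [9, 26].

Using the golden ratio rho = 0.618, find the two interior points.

Golden section search on [9, 26].
Golden ratio rho = 0.618 (approx).
Interior points:
  x_1 = 9 + (1-0.618)*17 = 15.4940
  x_2 = 9 + 0.618*17 = 19.5060
Compare f(x_1) and f(x_2) to determine which subinterval to keep.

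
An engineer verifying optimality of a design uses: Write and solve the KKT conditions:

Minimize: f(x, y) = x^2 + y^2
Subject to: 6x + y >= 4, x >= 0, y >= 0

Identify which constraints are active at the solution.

KKT conditions for min x^2 + y^2 s.t. 6x + 1y >= 4, x >= 0, y >= 0:
Stationarity: 2x = mu*6 + mu_x, 2y = mu*1 + mu_y, with mu, mu_x, mu_y >= 0
Complementary slackness: mu*(6x + y - 4) = 0, mu_x*x = 0, mu_y*y = 0
(0, 0) is infeasible (6*0 + 1*0 < 4), so if mu = 0 stationarity would force x = mu_x/2 >= 0, y = mu_y/2 >= 0 with mu_x*x = mu_y*y = 0, i.e. x = y = 0: contradiction. Hence mu > 0 and 6x + y = 4 is active.
Try x > 0, y > 0 (so mu_x = mu_y = 0): x = 6*mu/2, y = 1*mu/2
Substitute: 6*(6*mu/2) + 1*(1*mu/2) = 4
  mu*37/2 = 4 => mu = 8/37
x* = 24/37 > 0, y* = 4/37 > 0, consistent with mu_x = mu_y = 0.
f is convex and the constraints are linear, so this KKT point is the global minimum.
f* = 16/37
Active constraints: 6x + y >= 4 (holds with equality, mu = 8/37 > 0); x >= 0 and y >= 0 are inactive (mu_x = mu_y = 0).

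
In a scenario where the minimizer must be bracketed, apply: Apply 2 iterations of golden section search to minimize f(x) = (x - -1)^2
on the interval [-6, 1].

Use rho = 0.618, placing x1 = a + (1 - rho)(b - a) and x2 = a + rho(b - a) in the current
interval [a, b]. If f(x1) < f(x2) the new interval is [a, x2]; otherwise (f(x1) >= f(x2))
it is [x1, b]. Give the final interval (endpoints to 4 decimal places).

Golden section search for min of f(x) = (x - -1)^2 on [-6, 1].
Each step: x1 = a + (1 - rho)(b - a), x2 = a + rho(b - a); if f(x1) < f(x2) keep [a, x2], otherwise keep [x1, b].
Step 1: [-6.0000, 1.0000], x1=-3.3260 (f=5.4103), x2=-1.6740 (f=0.4543); f(x1) > f(x2) => keep [-3.3260, 1.0000]
Step 2: [-3.3260, 1.0000], x1=-1.6735 (f=0.4536), x2=-0.6525 (f=0.1207); f(x1) > f(x2) => keep [-1.6735, 1.0000]
Final interval: [-1.6735, 1.0000]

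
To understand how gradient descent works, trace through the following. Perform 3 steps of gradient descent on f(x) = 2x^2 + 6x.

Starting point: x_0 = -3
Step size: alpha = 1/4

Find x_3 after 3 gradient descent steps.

f(x) = 2x^2 + 6x, f'(x) = 4x + (6)
Step 1: f'(-3) = -6, x_1 = -3 - 1/4 * -6 = -3/2
Step 2: f'(-3/2) = 0, x_2 = -3/2 - 1/4 * 0 = -3/2
Step 3: f'(-3/2) = 0, x_3 = -3/2 - 1/4 * 0 = -3/2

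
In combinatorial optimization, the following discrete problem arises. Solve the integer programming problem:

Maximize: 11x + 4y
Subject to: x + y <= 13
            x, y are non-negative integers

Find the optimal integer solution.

Objective: 11x + 4y, constraint: x + y <= 13
Coefficient of x is 11 >= coefficient of y is 4, so allocate the entire budget to x.
Optimal: x = 13, y = 0, value = 143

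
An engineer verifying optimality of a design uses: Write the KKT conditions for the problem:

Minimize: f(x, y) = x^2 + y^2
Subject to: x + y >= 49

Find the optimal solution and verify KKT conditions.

KKT conditions for min x^2 + y^2 s.t. x + y >= 49:
Stationarity: 2x = mu, 2y = mu
So x = y = mu/2.
Complementary slackness: mu*(x + y - 49) = 0
Primal feasibility: x + y >= 49; dual feasibility: mu >= 0
If mu = 0 then x = y = 0, but 0 + 0 < 49 is infeasible, so the constraint is active.
Constraint active: x + y = 2*(mu/2) = 49 => mu = 49
x = y = 49/2, f = 2401/2
Verify: stationarity 2*(49/2) = 49 = mu; primal 49/2 + 49/2 = 49 >= 49; dual mu = 49 >= 0; complementary slackness 49*(49 - 49) = 0. All KKT conditions hold.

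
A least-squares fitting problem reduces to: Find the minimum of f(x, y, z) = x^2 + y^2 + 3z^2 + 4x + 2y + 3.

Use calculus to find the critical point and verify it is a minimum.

f(x,y,z) = x^2 + y^2 + 3z^2 + 4x + 2y + 3
df/dx = 2x + (4) = 0 => x = -2
df/dy = 2y + (2) = 0 => y = -1
df/dz = 6z + (0) = 0 => z = 0
f(-2,-1,0) = 1*(-2)^2 + 1*(-1)^2 + 3*(0)^2 + 4*(-2) + 2*(-1) + 3 = -2
Hessian is diagonal with entries 2, 2, 6 > 0, confirmed minimum.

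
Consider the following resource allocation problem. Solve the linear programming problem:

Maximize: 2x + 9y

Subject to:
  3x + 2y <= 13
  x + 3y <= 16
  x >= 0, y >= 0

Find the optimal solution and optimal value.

Feasible vertices: (0, 0), (0, 16/3), (1, 5), (13/3, 0)
Objective 2x + 9y at each:
  (0, 0): 0
  (0, 16/3): 48
  (1, 5): 47
  (13/3, 0): 26/3
Maximum is 48 at (0, 16/3).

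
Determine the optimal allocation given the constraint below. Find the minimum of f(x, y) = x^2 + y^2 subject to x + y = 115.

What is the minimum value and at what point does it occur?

Substitute y = 115 - x into f(x,y) = x^2 + y^2:
g(x) = x^2 + (115 - x)^2 = 2x^2 - 230x + 13225
g'(x) = 4x - 230 = 0  =>  x = 115/2
y = 115 - 115/2 = 115/2
Minimum value = (115/2)^2 + (115/2)^2 = 13225/2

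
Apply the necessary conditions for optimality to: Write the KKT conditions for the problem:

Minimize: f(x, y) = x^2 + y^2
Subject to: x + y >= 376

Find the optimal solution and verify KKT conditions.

KKT conditions for min x^2 + y^2 s.t. x + y >= 376:
Stationarity: 2x = mu, 2y = mu
So x = y = mu/2.
Complementary slackness: mu*(x + y - 376) = 0
Primal feasibility: x + y >= 376; dual feasibility: mu >= 0
If mu = 0 then x = y = 0, but 0 + 0 < 376 is infeasible, so the constraint is active.
Constraint active: x + y = 2*(mu/2) = 376 => mu = 376
x = y = 188, f = 70688
Verify: stationarity 2*188 = 376 = mu; primal 188 + 188 = 376 >= 376; dual mu = 376 >= 0; complementary slackness 376*(376 - 376) = 0. All KKT conditions hold.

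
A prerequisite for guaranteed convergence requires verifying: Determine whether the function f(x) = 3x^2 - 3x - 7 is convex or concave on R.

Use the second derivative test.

f(x) = 3x^2 - 3x - 7
f'(x) = 6x - 3
f''(x) = 6
Since f''(x) = 6 > 0 for all x, f is convex on R.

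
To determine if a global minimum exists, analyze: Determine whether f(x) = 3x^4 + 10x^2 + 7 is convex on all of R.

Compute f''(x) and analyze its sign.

f(x) = 3x^4 + 10x^2 + 7
f'(x) = 12x^3 + 20x
f''(x) = 36x^2 + 20
f''(x) = 36x^2 + 20 >= 20 > 0 for all x
Therefore, f is convex on R.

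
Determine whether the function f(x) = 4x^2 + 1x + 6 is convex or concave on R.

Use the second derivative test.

f(x) = 4x^2 + 1x + 6
f'(x) = 8x + 1
f''(x) = 8
Since f''(x) = 8 > 0 for all x, f is convex on R.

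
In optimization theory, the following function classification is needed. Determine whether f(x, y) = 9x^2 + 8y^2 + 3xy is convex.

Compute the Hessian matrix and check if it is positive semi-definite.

f(x,y) = 9x^2 + 8y^2 + 3xy
Hessian H = [[18, 3], [3, 16]]
trace(H) = 34, det(H) = 279
Eigenvalues: (34 +/- sqrt(40)) / 2 = 20.16, 13.84
Since both eigenvalues > 0, f is convex.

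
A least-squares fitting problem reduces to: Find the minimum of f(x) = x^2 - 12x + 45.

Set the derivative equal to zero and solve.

f(x) = x^2 - 12x + 45
f'(x) = 2x + (-12) = 0
x = 12/2 = 6
f(6) = 9
Since f''(x) = 2 > 0, this is a minimum.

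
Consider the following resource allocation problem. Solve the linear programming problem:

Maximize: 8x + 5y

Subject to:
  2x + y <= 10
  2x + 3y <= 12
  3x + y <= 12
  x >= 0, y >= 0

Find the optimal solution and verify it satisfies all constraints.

Feasible vertices: (0, 0), (0, 4), (24/7, 12/7), (4, 0)
Objective 8x + 5y at each vertex:
  (0, 0): 0
  (0, 4): 20
  (24/7, 12/7): 36
  (4, 0): 32
Maximum is 36 at (24/7, 12/7).
Verify constraints at (x, y) = (24/7, 12/7):
  2*(24/7) + 1*(12/7) = 60/7 <= 10
  2*(24/7) + 3*(12/7) = 12 <= 12 (active)
  3*(24/7) + 1*(12/7) = 12 <= 12 (active)
  x = 24/7 >= 0, y = 12/7 >= 0. All constraints satisfied.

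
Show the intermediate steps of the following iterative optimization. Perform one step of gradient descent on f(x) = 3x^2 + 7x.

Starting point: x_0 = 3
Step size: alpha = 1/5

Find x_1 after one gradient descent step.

f(x) = 3x^2 + 7x
f'(x) = 6x + 7
f'(3) = 6*3 + (7) = 25
x_1 = x_0 - alpha * f'(x_0) = 3 - 1/5 * 25 = -2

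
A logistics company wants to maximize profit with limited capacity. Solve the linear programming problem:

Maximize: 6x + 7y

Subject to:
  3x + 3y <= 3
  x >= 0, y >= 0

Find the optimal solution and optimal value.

The feasible region has vertices at [(0, 0), (1, 0), (0, 1)].
Checking objective 6x + 7y at each vertex:
  (0, 0): 6*0 + 7*0 = 0
  (1, 0): 6*1 + 7*0 = 6
  (0, 1): 6*0 + 7*1 = 7
Maximum is 7 at (0, 1).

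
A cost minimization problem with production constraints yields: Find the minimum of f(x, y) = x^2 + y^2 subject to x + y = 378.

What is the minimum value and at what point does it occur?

Substitute y = 378 - x into f(x,y) = x^2 + y^2:
g(x) = x^2 + (378 - x)^2 = 2x^2 - 756x + 142884
g'(x) = 4x - 756 = 0  =>  x = 189
y = 378 - 189 = 189
Minimum value = 189^2 + 189^2 = 71442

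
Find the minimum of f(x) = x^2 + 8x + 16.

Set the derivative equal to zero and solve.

f(x) = x^2 + 8x + 16
f'(x) = 2x + (8) = 0
x = -8/2 = -4
f(-4) = 0
Since f''(x) = 2 > 0, this is a minimum.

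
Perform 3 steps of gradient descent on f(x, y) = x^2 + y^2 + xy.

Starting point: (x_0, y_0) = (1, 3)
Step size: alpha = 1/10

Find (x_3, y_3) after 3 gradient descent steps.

f(x,y) = x^2 + y^2 + xy
grad_x = 2x + 1y, grad_y = 2y + 1x
Step 1: grad = (5, 7), (1/2, 23/10)
Step 2: grad = (33/10, 51/10), (17/100, 179/100)
Step 3: grad = (213/100, 15/4), (-43/1000, 283/200)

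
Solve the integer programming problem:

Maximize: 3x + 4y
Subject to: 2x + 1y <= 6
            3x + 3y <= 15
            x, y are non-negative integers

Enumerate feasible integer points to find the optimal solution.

Constraint 1: 2x + 1y <= 6
Constraint 2: 3x + 3y <= 15
Feasible x range (need y >= 0): 0 <= x <= min(6/2, 15/3) => x in {0, ..., 3}.
Enumerate feasible integer points row by row (the coefficient of y is 4 > 0, so for each x the largest feasible y gives the best value):
  x = 0: y <= min((6 - 2*0)/1, (15 - 3*0)/3) => y in {0, ..., 5}; best 3*0 + 4*5 = 20
  x = 1: y <= min((6 - 2*1)/1, (15 - 3*1)/3) => y in {0, ..., 4}; best 3*1 + 4*4 = 19
  x = 2: y <= min((6 - 2*2)/1, (15 - 3*2)/3) => y in {0, ..., 2}; best 3*2 + 4*2 = 14
  x = 3: y <= min((6 - 2*3)/1, (15 - 3*3)/3) => y in {0}; best 3*3 + 4*0 = 9
The maximum 3x + 4y = 20 is achieved at x = 0, y = 5.
Check: 2*0 + 1*5 = 5 <= 6 and 3*0 + 3*5 = 15 <= 15.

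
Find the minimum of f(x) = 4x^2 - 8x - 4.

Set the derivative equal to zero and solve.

f(x) = 4x^2 - 8x - 4
f'(x) = 8x + (-8) = 0
x = 8/8 = 1
f(1) = -8
Since f''(x) = 8 > 0, this is a minimum.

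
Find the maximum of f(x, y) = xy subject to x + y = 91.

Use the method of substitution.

Substitute y = 91 - x into f(x,y) = xy:
g(x) = x(91 - x) = 91x - x^2
g'(x) = 91 - 2x = 0  =>  x = 91/2
y = 91 - 91/2 = 91/2
Maximum value = (91/2) * (91/2) = 8281/4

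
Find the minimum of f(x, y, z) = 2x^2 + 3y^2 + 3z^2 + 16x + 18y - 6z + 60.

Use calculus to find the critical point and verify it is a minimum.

f(x,y,z) = 2x^2 + 3y^2 + 3z^2 + 16x + 18y - 6z + 60
df/dx = 4x + (16) = 0 => x = -4
df/dy = 6y + (18) = 0 => y = -3
df/dz = 6z + (-6) = 0 => z = 1
f(-4,-3,1) = 2*(-4)^2 + 3*(-3)^2 + 3*(1)^2 + 16*(-4) + 18*(-3) + -6*(1) + 60 = -2
Hessian is diagonal with entries 4, 6, 6 > 0, confirmed minimum.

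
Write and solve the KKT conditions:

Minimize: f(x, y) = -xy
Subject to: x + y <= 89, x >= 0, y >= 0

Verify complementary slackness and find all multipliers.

Problem: min -xy s.t. x + y <= 89 (multiplier lambda), x >= 0 (mu_x), y >= 0 (mu_y)
KKT stationarity: -y + lambda - mu_x = 0, -x + lambda - mu_y = 0, with lambda, mu_x, mu_y >= 0
Complementary slackness: lambda*(x + y - 89) = 0, mu_x*x = 0, mu_y*y = 0
If lambda = 0: y = -mu_x <= 0 and x = -mu_y <= 0 force x = y = 0 with f = 0; but x = y = 89/2 is feasible with f = -7921/4 < 0, so this is not the minimum. Hence lambda > 0 and x + y = 89.
Try x > 0, y > 0 (so mu_x = mu_y = 0): y = lambda, x = lambda => x = y = lambda
x + y = 89 => 2*lambda = 89 => lambda = 89/2
x* = y* = 89/2 > 0, consistent with mu_x = mu_y = 0.
(Any feasible point with x = 0 or y = 0 has f = 0 > -7921/4, so the minimum is not on those boundaries.)
min(-xy) = -7921/4 (i.e. max xy = 7921/4)
Multipliers: lambda = 89/2, mu_x = 0, mu_y = 0
Complementary slackness: lambda*(x + y - 89) = 89/2*(89/2 + 89/2 - 89) = 0, mu_x*x = 0*89/2 = 0, mu_y*y = 0*89/2 = 0. Satisfied.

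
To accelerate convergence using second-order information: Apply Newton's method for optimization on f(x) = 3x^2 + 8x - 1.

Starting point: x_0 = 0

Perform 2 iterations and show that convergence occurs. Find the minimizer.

f(x) = 3x^2 + 8x - 1, f'(x) = 6x + (8), f''(x) = 6
Step 1: f'(0) = 8, x_1 = 0 - 8/6 = -4/3
Step 2: f'(-4/3) = 0, x_2 = -4/3 (converged)
Newton's method converges in 1 step for quadratics.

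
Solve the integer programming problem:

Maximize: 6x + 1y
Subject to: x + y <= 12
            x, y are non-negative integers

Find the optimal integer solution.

Objective: 6x + 1y, constraint: x + y <= 12
Coefficient of x is 6 >= coefficient of y is 1, so allocate the entire budget to x.
Optimal: x = 12, y = 0, value = 72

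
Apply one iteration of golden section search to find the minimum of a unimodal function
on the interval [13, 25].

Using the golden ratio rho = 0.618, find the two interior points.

Golden section search on [13, 25].
Golden ratio rho = 0.618 (approx).
Interior points:
  x_1 = 13 + (1-0.618)*12 = 17.5840
  x_2 = 13 + 0.618*12 = 20.4160
Compare f(x_1) and f(x_2) to determine which subinterval to keep.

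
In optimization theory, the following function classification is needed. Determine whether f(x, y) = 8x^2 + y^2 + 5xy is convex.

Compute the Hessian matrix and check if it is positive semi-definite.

f(x,y) = 8x^2 + y^2 + 5xy
Hessian H = [[16, 5], [5, 2]]
trace(H) = 18, det(H) = 7
Eigenvalues: (18 +/- sqrt(296)) / 2 = 17.6, 0.3977
Since both eigenvalues > 0, f is convex.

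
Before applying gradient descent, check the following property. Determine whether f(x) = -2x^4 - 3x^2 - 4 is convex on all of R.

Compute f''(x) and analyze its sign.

f(x) = -2x^4 - 3x^2 - 4
f'(x) = -8x^3 + -6x
f''(x) = -24x^2 + -6
f''(x) = -24x^2 + -6 <= -6 < 0 for all x
Therefore, f is concave on R.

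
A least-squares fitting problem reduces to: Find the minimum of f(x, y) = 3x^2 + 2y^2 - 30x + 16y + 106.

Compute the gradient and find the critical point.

f(x,y) = 3x^2 + 2y^2 - 30x + 16y + 106
df/dx = 6x + (-30) = 0  =>  x = 5
df/dy = 4y + (16) = 0  =>  y = -4
f(5, -4) = 3*(5)^2 + 2*(-4)^2 + -30*(5) + 16*(-4) + 106 = -1
Hessian is diagonal with entries 6, 4 > 0, so this is a minimum.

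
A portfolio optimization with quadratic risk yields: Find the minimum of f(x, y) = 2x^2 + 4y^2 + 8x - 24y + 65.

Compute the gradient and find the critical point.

f(x,y) = 2x^2 + 4y^2 + 8x - 24y + 65
df/dx = 4x + (8) = 0  =>  x = -2
df/dy = 8y + (-24) = 0  =>  y = 3
f(-2, 3) = 2*(-2)^2 + 4*(3)^2 + 8*(-2) + -24*(3) + 65 = 21
Hessian is diagonal with entries 4, 8 > 0, so this is a minimum.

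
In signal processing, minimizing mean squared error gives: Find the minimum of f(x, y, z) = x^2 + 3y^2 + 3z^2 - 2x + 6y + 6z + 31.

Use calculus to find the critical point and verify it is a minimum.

f(x,y,z) = x^2 + 3y^2 + 3z^2 - 2x + 6y + 6z + 31
df/dx = 2x + (-2) = 0 => x = 1
df/dy = 6y + (6) = 0 => y = -1
df/dz = 6z + (6) = 0 => z = -1
f(1,-1,-1) = 1*(1)^2 + 3*(-1)^2 + 3*(-1)^2 + -2*(1) + 6*(-1) + 6*(-1) + 31 = 24
Hessian is diagonal with entries 2, 6, 6 > 0, confirmed minimum.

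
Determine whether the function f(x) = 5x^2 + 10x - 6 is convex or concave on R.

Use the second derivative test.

f(x) = 5x^2 + 10x - 6
f'(x) = 10x + 10
f''(x) = 10
Since f''(x) = 10 > 0 for all x, f is convex on R.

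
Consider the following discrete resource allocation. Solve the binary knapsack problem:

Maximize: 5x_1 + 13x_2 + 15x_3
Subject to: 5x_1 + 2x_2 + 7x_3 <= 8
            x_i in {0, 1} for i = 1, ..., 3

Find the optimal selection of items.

Items: item 1 (v=5, w=5), item 2 (v=13, w=2), item 3 (v=15, w=7)
Capacity: 8
Checking all 8 subsets (w = total weight, v = total value):
  {}: w = 0, v = 0
  {1}: w = 5, v = 5
  {2}: w = 2, v = 13
  {3}: w = 7, v = 15
  {1, 2}: w = 7, v = 18
  {1, 3}: w = 12 > 8, infeasible
  {2, 3}: w = 9 > 8, infeasible
  {1, 2, 3}: w = 14 > 8, infeasible
Best feasible subset: items [1, 2]
Total weight: 7 <= 8, total value: 18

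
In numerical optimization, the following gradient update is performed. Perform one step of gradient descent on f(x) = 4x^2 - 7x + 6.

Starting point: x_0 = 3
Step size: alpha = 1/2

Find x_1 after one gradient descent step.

f(x) = 4x^2 - 7x + 6
f'(x) = 8x - 7
f'(3) = 8*3 + (-7) = 17
x_1 = x_0 - alpha * f'(x_0) = 3 - 1/2 * 17 = -11/2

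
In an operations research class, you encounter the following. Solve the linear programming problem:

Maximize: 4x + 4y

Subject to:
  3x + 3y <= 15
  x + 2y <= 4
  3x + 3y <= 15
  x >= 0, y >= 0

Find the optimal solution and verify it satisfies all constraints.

Feasible vertices: (0, 0), (0, 2), (4, 0)
Objective 4x + 4y at each vertex:
  (0, 0): 0
  (0, 2): 8
  (4, 0): 16
Maximum is 16 at (4, 0).
Verify constraints at (x, y) = (4, 0):
  3*4 + 3*0 = 12 <= 15
  1*4 + 2*0 = 4 <= 4 (active)
  3*4 + 3*0 = 12 <= 15
  x = 4 >= 0, y = 0 >= 0. All constraints satisfied.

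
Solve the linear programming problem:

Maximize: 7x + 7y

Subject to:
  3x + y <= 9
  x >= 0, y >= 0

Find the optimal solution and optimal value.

The feasible region has vertices at [(0, 0), (3, 0), (0, 9)].
Checking objective 7x + 7y at each vertex:
  (0, 0): 7*0 + 7*0 = 0
  (3, 0): 7*3 + 7*0 = 21
  (0, 9): 7*0 + 7*9 = 63
Maximum is 63 at (0, 9).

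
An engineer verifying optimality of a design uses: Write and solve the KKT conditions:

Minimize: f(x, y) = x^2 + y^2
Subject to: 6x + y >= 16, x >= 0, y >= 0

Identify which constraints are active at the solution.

KKT conditions for min x^2 + y^2 s.t. 6x + 1y >= 16, x >= 0, y >= 0:
Stationarity: 2x = mu*6 + mu_x, 2y = mu*1 + mu_y, with mu, mu_x, mu_y >= 0
Complementary slackness: mu*(6x + y - 16) = 0, mu_x*x = 0, mu_y*y = 0
(0, 0) is infeasible (6*0 + 1*0 < 16), so if mu = 0 stationarity would force x = mu_x/2 >= 0, y = mu_y/2 >= 0 with mu_x*x = mu_y*y = 0, i.e. x = y = 0: contradiction. Hence mu > 0 and 6x + y = 16 is active.
Try x > 0, y > 0 (so mu_x = mu_y = 0): x = 6*mu/2, y = 1*mu/2
Substitute: 6*(6*mu/2) + 1*(1*mu/2) = 16
  mu*37/2 = 16 => mu = 32/37
x* = 96/37 > 0, y* = 16/37 > 0, consistent with mu_x = mu_y = 0.
f is convex and the constraints are linear, so this KKT point is the global minimum.
f* = 256/37
Active constraints: 6x + y >= 16 (holds with equality, mu = 32/37 > 0); x >= 0 and y >= 0 are inactive (mu_x = mu_y = 0).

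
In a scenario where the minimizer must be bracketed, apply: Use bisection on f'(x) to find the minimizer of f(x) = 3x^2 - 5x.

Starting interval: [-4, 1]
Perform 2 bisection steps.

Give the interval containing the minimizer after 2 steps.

Finding critical point of f(x) = 3x^2 - 5x using bisection on f'(x) = 6x + -5.
f'(x) = 0 when x = 5/6.
Starting interval: [-4, 1]
Step 1: mid = -3/2, f'(mid) = -14, new interval = [-3/2, 1]
Step 2: mid = -1/4, f'(mid) = -13/2, new interval = [-1/4, 1]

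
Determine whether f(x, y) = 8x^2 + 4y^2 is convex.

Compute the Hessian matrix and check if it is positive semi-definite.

f(x,y) = 8x^2 + 4y^2
Hessian H = [[16, 0], [0, 8]]
trace(H) = 24, det(H) = 128
Eigenvalues: (24 +/- sqrt(64)) / 2 = 16, 8
Since both eigenvalues > 0, f is convex.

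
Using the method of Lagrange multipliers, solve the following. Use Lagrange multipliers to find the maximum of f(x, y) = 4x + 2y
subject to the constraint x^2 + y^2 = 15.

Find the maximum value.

Set up Lagrange conditions: grad f = lambda * grad g
  4 = 2*lambda*x
  2 = 2*lambda*y
From these: x/y = 4/2, so x = 4t, y = 2t for some t.
Substitute into constraint: (4t)^2 + (2t)^2 = 15
  t^2 * 20 = 15
  t = sqrt(15/20)
Maximum = 4*x + 2*y = (4^2 + 2^2)*t = 20 * sqrt(15/20) = sqrt(300)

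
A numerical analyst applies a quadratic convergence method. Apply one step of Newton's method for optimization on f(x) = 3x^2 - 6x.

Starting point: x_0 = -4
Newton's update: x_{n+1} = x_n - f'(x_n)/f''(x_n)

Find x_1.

f(x) = 3x^2 - 6x
f'(x) = 6x + (-6), f''(x) = 6
Newton step: x_1 = x_0 - f'(x_0)/f''(x_0)
f'(-4) = -30
x_1 = -4 - -30/6 = 1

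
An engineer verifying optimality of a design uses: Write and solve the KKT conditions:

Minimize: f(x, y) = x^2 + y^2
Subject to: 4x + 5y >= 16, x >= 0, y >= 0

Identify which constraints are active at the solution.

KKT conditions for min x^2 + y^2 s.t. 4x + 5y >= 16, x >= 0, y >= 0:
Stationarity: 2x = mu*4 + mu_x, 2y = mu*5 + mu_y, with mu, mu_x, mu_y >= 0
Complementary slackness: mu*(4x + 5y - 16) = 0, mu_x*x = 0, mu_y*y = 0
(0, 0) is infeasible (4*0 + 5*0 < 16), so if mu = 0 stationarity would force x = mu_x/2 >= 0, y = mu_y/2 >= 0 with mu_x*x = mu_y*y = 0, i.e. x = y = 0: contradiction. Hence mu > 0 and 4x + 5y = 16 is active.
Try x > 0, y > 0 (so mu_x = mu_y = 0): x = 4*mu/2, y = 5*mu/2
Substitute: 4*(4*mu/2) + 5*(5*mu/2) = 16
  mu*41/2 = 16 => mu = 32/41
x* = 64/41 > 0, y* = 80/41 > 0, consistent with mu_x = mu_y = 0.
f is convex and the constraints are linear, so this KKT point is the global minimum.
f* = 256/41
Active constraints: 4x + 5y >= 16 (holds with equality, mu = 32/41 > 0); x >= 0 and y >= 0 are inactive (mu_x = mu_y = 0).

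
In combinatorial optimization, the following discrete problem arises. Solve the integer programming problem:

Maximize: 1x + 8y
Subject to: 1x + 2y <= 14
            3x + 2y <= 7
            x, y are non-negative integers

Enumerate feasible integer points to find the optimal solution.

Constraint 1: 1x + 2y <= 14
Constraint 2: 3x + 2y <= 7
Feasible x range (need y >= 0): 0 <= x <= min(14/1, 7/3) => x in {0, ..., 2}.
Enumerate feasible integer points row by row (the coefficient of y is 8 > 0, so for each x the largest feasible y gives the best value):
  x = 0: y <= min((14 - 1*0)/2, (7 - 3*0)/2) => y in {0, ..., 3}; best 1*0 + 8*3 = 24
  x = 1: y <= min((14 - 1*1)/2, (7 - 3*1)/2) => y in {0, ..., 2}; best 1*1 + 8*2 = 17
  x = 2: y <= min((14 - 1*2)/2, (7 - 3*2)/2) => y in {0}; best 1*2 + 8*0 = 2
The maximum 1x + 8y = 24 is achieved at x = 0, y = 3.
Check: 1*0 + 2*3 = 6 <= 14 and 3*0 + 2*3 = 6 <= 7.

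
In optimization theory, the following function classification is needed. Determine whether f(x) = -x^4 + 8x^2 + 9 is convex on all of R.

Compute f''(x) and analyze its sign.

f(x) = -x^4 + 8x^2 + 9
f'(x) = -4x^3 + 16x
f''(x) = -12x^2 + 16
f''(x) = -12x^2 + 16 -> -inf as |x| -> inf
Therefore, f is not globally convex on R.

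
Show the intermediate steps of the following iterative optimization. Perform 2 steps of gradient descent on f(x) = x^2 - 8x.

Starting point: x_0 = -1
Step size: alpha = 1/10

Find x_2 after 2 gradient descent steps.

f(x) = x^2 - 8x, f'(x) = 2x + (-8)
Step 1: f'(-1) = -10, x_1 = -1 - 1/10 * -10 = 0
Step 2: f'(0) = -8, x_2 = 0 - 1/10 * -8 = 4/5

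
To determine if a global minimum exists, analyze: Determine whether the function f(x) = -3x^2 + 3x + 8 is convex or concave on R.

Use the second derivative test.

f(x) = -3x^2 + 3x + 8
f'(x) = -6x + 3
f''(x) = -6
Since f''(x) = -6 < 0 for all x, f is concave on R.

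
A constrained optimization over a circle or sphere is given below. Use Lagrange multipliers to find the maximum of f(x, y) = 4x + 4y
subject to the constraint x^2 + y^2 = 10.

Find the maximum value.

Set up Lagrange conditions: grad f = lambda * grad g
  4 = 2*lambda*x
  4 = 2*lambda*y
From these: x/y = 4/4, so x = 4t, y = 4t for some t.
Substitute into constraint: (4t)^2 + (4t)^2 = 10
  t^2 * 32 = 10
  t = sqrt(10/32)
Maximum = 4*x + 4*y = (4^2 + 4^2)*t = 32 * sqrt(10/32) = sqrt(320)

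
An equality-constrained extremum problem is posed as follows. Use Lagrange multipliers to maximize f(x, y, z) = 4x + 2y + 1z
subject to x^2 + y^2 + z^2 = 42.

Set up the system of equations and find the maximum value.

Lagrange conditions: 4 = 2*lambda*x, 2 = 2*lambda*y, 1 = 2*lambda*z
So x:4 = y:2 = z:1, i.e. x = 4t, y = 2t, z = 1t
Constraint: t^2*(4^2 + 2^2 + 1^2) = 42
  t^2 * 21 = 42  =>  t = sqrt(2)
Maximum = 4*4t + 2*2t + 1*1t = 21*sqrt(2) = sqrt(882)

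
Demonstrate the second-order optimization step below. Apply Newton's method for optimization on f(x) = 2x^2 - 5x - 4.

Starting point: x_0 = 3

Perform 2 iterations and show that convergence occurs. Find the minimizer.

f(x) = 2x^2 - 5x - 4, f'(x) = 4x + (-5), f''(x) = 4
Step 1: f'(3) = 7, x_1 = 3 - 7/4 = 5/4
Step 2: f'(5/4) = 0, x_2 = 5/4 (converged)
Newton's method converges in 1 step for quadratics.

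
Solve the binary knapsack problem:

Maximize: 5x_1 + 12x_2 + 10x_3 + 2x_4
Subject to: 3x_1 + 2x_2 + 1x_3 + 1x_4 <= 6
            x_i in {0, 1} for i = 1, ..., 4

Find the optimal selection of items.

Items: item 1 (v=5, w=3), item 2 (v=12, w=2), item 3 (v=10, w=1), item 4 (v=2, w=1)
Capacity: 6
Checking all 16 subsets (w = total weight, v = total value):
  {}: w = 0, v = 0
  {1}: w = 3, v = 5
  {2}: w = 2, v = 12
  {3}: w = 1, v = 10
  {4}: w = 1, v = 2
  {1, 2}: w = 5, v = 17
  {1, 3}: w = 4, v = 15
  {1, 4}: w = 4, v = 7
  {2, 3}: w = 3, v = 22
  {2, 4}: w = 3, v = 14
  {3, 4}: w = 2, v = 12
  {1, 2, 3}: w = 6, v = 27
  {1, 2, 4}: w = 6, v = 19
  {1, 3, 4}: w = 5, v = 17
  {2, 3, 4}: w = 4, v = 24
  {1, 2, 3, 4}: w = 7 > 6, infeasible
Best feasible subset: items [1, 2, 3]
Total weight: 6 <= 6, total value: 27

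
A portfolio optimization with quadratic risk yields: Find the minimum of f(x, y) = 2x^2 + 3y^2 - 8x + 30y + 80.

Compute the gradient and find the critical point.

f(x,y) = 2x^2 + 3y^2 - 8x + 30y + 80
df/dx = 4x + (-8) = 0  =>  x = 2
df/dy = 6y + (30) = 0  =>  y = -5
f(2, -5) = 2*(2)^2 + 3*(-5)^2 + -8*(2) + 30*(-5) + 80 = -3
Hessian is diagonal with entries 4, 6 > 0, so this is a minimum.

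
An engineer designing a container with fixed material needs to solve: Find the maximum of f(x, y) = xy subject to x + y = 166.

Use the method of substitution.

Substitute y = 166 - x into f(x,y) = xy:
g(x) = x(166 - x) = 166x - x^2
g'(x) = 166 - 2x = 0  =>  x = 83
y = 166 - 83 = 83
Maximum value = 83 * 83 = 6889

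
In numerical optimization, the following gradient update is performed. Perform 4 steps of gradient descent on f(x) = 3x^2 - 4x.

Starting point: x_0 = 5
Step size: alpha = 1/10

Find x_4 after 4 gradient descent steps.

f(x) = 3x^2 - 4x, f'(x) = 6x + (-4)
Step 1: f'(5) = 26, x_1 = 5 - 1/10 * 26 = 12/5
Step 2: f'(12/5) = 52/5, x_2 = 12/5 - 1/10 * 52/5 = 34/25
Step 3: f'(34/25) = 104/25, x_3 = 34/25 - 1/10 * 104/25 = 118/125
Step 4: f'(118/125) = 208/125, x_4 = 118/125 - 1/10 * 208/125 = 486/625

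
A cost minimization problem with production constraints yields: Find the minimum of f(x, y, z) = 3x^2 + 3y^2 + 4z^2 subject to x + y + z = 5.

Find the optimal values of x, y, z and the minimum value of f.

Using Lagrange multipliers on f = 3x^2 + 3y^2 + 4z^2 with constraint x + y + z = 5:
Conditions: 2*3*x = lambda, 2*3*y = lambda, 2*4*z = lambda
So x = lambda/6, y = lambda/6, z = lambda/8
Substituting into constraint: lambda * (11/24) = 5
lambda = 120/11
x = 20/11, y = 20/11, z = 15/11
Minimum value = 300/11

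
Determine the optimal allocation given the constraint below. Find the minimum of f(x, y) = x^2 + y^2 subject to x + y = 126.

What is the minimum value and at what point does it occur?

Substitute y = 126 - x into f(x,y) = x^2 + y^2:
g(x) = x^2 + (126 - x)^2 = 2x^2 - 252x + 15876
g'(x) = 4x - 252 = 0  =>  x = 63
y = 126 - 63 = 63
Minimum value = 63^2 + 63^2 = 7938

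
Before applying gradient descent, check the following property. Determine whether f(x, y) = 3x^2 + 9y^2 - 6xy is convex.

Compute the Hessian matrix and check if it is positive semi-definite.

f(x,y) = 3x^2 + 9y^2 - 6xy
Hessian H = [[6, -6], [-6, 18]]
trace(H) = 24, det(H) = 72
Eigenvalues: (24 +/- sqrt(288)) / 2 = 20.49, 3.515
Since both eigenvalues > 0, f is convex.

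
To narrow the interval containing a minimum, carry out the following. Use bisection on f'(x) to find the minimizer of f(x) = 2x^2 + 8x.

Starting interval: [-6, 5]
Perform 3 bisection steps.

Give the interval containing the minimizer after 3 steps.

Finding critical point of f(x) = 2x^2 + 8x using bisection on f'(x) = 4x + 8.
f'(x) = 0 when x = -2.
Starting interval: [-6, 5]
Step 1: mid = -1/2, f'(mid) = 6, new interval = [-6, -1/2]
Step 2: mid = -13/4, f'(mid) = -5, new interval = [-13/4, -1/2]
Step 3: mid = -15/8, f'(mid) = 1/2, new interval = [-13/4, -15/8]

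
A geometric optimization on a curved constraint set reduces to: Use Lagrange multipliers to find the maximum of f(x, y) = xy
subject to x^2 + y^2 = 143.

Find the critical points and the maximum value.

Lagrange conditions: y = 2*lambda*x and x = 2*lambda*y
If x = 0 then y = 0, violating the constraint, so x, y != 0.
Dividing: y/x = x/y => x^2 = y^2 => y = x or y = -x
Constraint: 2x^2 = 143 => x^2 = 143/2 => x = +/-sqrt(143/2)
Critical points: (sqrt(143/2), sqrt(143/2)), (-sqrt(143/2), -sqrt(143/2)), (sqrt(143/2), -sqrt(143/2)), (-sqrt(143/2), sqrt(143/2))
  y = x:  xy = x^2 = 143/2  at (sqrt(143/2), sqrt(143/2)) and (-sqrt(143/2), -sqrt(143/2))
  y = -x: xy = -x^2 = -143/2 at (sqrt(143/2), -sqrt(143/2)) and (-sqrt(143/2), sqrt(143/2))
Maximum xy = 143/2 at (sqrt(143/2), sqrt(143/2)) and (-sqrt(143/2), -sqrt(143/2))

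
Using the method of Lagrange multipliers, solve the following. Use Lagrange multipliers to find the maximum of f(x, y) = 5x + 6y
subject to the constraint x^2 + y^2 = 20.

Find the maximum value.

Set up Lagrange conditions: grad f = lambda * grad g
  5 = 2*lambda*x
  6 = 2*lambda*y
From these: x/y = 5/6, so x = 5t, y = 6t for some t.
Substitute into constraint: (5t)^2 + (6t)^2 = 20
  t^2 * 61 = 20
  t = sqrt(20/61)
Maximum = 5*x + 6*y = (5^2 + 6^2)*t = 61 * sqrt(20/61) = sqrt(1220)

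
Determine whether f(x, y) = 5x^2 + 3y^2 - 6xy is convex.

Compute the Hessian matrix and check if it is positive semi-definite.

f(x,y) = 5x^2 + 3y^2 - 6xy
Hessian H = [[10, -6], [-6, 6]]
trace(H) = 16, det(H) = 24
Eigenvalues: (16 +/- sqrt(160)) / 2 = 14.32, 1.675
Since both eigenvalues > 0, f is convex.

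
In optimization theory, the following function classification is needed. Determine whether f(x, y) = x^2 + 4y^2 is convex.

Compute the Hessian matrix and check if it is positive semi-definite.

f(x,y) = x^2 + 4y^2
Hessian H = [[2, 0], [0, 8]]
trace(H) = 10, det(H) = 16
Eigenvalues: (10 +/- sqrt(36)) / 2 = 8, 2
Since both eigenvalues > 0, f is convex.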